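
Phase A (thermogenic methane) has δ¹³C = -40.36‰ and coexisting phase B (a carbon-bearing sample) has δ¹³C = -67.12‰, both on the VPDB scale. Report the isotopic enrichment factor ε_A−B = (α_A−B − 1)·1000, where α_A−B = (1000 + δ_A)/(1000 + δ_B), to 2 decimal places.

28.69‰

α_A−B = (1000 + -40.36) / (1000 + -67.12) = 959.64 / 932.88 = 1.028685
ε_A−B = (1.028685 − 1) × 1000 = 28.685‰
(The approximation ε ≈ δ_A − δ_B would give 26.76‰.)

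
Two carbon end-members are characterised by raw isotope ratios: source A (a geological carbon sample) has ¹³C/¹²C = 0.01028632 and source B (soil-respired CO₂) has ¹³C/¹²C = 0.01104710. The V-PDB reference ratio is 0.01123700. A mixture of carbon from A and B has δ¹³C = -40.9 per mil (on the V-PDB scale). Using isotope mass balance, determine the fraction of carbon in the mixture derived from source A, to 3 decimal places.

δ_A = (0.01028632/0.01123700 − 1)×1000 = (0.915397 − 1)×1000 = -84.603 per mil
δ_B = (0.01104710/0.01123700 − 1)×1000 = (0.983100 − 1)×1000 = -16.900 per mil
f_A = (δ_mix − δ_B)/(δ_A − δ_B) = (-40.9 − (-16.900))/(-84.603 − (-16.900))
f_A = -24.000 / -67.703 = 0.3545

0.354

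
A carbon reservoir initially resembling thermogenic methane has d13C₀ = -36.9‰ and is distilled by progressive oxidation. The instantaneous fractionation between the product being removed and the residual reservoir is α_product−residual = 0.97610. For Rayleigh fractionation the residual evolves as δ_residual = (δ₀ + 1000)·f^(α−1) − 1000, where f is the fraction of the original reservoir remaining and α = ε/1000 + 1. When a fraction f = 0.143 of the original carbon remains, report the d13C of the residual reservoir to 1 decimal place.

Rayleigh residual: δ_res = (δ₀ + 1000)·f^(α−1) − 1000
α − 1 = -0.02390
f^(α−1) = 0.143^(-0.02390) = 1.047581
δ_res = (-36.9 + 1000) × 1.047581 − 1000 = 1008.925 − 1000 = 8.92‰

8.9‰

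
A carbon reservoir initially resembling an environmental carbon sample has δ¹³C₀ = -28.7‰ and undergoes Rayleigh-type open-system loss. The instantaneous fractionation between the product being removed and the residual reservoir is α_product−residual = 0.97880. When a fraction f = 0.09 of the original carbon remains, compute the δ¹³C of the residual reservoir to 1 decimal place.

22.2‰

Rayleigh residual: δ_res = (δ₀ + 1000)·f^(α−1) − 1000
α − 1 = -0.02120
f^(α−1) = 0.09^(-0.02120) = 1.052374
δ_res = (-28.7 + 1000) × 1.052374 − 1000 = 1022.171 − 1000 = 22.17‰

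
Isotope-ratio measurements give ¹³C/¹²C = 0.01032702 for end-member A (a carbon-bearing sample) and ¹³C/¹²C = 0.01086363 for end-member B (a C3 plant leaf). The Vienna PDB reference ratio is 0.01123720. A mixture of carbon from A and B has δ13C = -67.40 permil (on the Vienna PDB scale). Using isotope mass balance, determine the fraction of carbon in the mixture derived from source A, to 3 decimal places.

0.715

δ_A = (0.01032702/0.01123720 − 1)×1000 = (0.919003 − 1)×1000 = -80.997 permil
δ_B = (0.01086363/0.01123720 − 1)×1000 = (0.966756 − 1)×1000 = -33.244 permil
f_A = (δ_mix − δ_B)/(δ_A − δ_B) = (-67.40 − (-33.244))/(-80.997 − (-33.244))
f_A = -34.156 / -47.753 = 0.7153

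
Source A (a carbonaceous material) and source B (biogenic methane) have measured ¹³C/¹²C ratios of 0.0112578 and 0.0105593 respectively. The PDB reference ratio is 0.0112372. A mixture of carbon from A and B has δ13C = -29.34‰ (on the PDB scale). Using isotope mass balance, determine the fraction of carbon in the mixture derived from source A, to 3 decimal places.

δ_A = (0.0112578/0.0112372 − 1)×1000 = (1.001833 − 1)×1000 = 1.833‰
δ_B = (0.0105593/0.0112372 − 1)×1000 = (0.939674 − 1)×1000 = -60.326‰
f_A = (δ_mix − δ_B)/(δ_A − δ_B) = (-29.34 − (-60.326))/(1.833 − (-60.326))
f_A = 30.986 / 62.160 = 0.4985

0.498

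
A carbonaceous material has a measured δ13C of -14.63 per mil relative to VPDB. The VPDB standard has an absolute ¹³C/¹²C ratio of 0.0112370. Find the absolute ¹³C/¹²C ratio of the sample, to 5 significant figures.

0.011073

R_sample = R_standard × (δ13C/1000 + 1)
R_sample = 0.0112370 × (-14.63/1000 + 1) = 0.0112370 × 0.985370
R_sample = 0.0110726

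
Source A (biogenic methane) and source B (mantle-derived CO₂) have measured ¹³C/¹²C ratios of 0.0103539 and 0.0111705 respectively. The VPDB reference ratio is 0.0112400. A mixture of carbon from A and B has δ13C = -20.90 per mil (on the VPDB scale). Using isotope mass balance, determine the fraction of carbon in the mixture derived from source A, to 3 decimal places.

δ_A = (0.0103539/0.0112400 − 1)×1000 = (0.921165 − 1)×1000 = -78.835 per mil
δ_B = (0.0111705/0.0112400 − 1)×1000 = (0.993817 − 1)×1000 = -6.183 per mil
f_A = (δ_mix − δ_B)/(δ_A − δ_B) = (-20.90 − (-6.183))/(-78.835 − (-6.183))
f_A = -14.717 / -72.651 = 0.2026

0.203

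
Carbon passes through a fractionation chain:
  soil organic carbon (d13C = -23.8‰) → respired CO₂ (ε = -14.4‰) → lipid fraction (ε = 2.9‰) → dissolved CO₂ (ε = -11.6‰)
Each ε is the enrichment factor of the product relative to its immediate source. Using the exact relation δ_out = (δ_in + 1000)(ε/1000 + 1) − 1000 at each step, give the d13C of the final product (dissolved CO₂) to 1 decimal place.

step 1: δ = (-23.80 + 1000)·(-14.4/1000 + 1) − 1000 = -37.86‰
step 2: δ = (-37.86 + 1000)·(2.9/1000 + 1) − 1000 = -35.07‰
step 3: δ = (-35.07 + 1000)·(-11.6/1000 + 1) − 1000 = -46.26‰

-46.3‰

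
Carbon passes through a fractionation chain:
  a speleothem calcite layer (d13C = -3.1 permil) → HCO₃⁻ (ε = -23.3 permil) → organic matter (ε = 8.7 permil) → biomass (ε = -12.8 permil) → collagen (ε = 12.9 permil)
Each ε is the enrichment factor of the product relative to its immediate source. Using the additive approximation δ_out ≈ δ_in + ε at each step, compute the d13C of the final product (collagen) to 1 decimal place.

-17.6 permil

step 1: δ ≈ -3.1 + (-23.3) = -26.4 permil
step 2: δ ≈ -26.4 + (8.7) = -17.7 permil
step 3: δ ≈ -17.7 + (-12.8) = -30.5 permil
step 4: δ ≈ -30.5 + (12.9) = -17.6 permil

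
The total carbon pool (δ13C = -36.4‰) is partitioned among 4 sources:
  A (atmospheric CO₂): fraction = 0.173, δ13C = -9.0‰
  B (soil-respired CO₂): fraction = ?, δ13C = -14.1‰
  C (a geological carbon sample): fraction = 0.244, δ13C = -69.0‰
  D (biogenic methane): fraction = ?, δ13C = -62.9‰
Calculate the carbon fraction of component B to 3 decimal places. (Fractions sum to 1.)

0.382

Let f_B and f_D be the unknown fractions; fractions sum to 1 so f_B + f_D = 0.583.
Mass balance: Σ fᵢ·δᵢ = δ_bulk ⇒ f_B·(-14.1) + f_D·(-62.9) = -36.4 − (-18.393) = -18.007
Substitute f_D = 0.583 − f_B:
f_B·(-14.1 − -62.9) = -18.007 − 0.583×(-62.9) = 18.664
f_B = 18.664 / 48.8 = 0.3825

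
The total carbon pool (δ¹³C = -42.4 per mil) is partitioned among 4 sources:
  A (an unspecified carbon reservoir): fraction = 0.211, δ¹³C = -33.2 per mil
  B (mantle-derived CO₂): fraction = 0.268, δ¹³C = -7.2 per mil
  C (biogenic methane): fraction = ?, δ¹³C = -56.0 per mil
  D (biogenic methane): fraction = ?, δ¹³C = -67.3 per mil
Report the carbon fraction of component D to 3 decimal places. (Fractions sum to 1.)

Let f_D and f_C be the unknown fractions; fractions sum to 1 so f_D + f_C = 0.521.
Mass balance: Σ fᵢ·δᵢ = δ_bulk ⇒ f_D·(-67.3) + f_C·(-56.0) = -42.4 − (-8.935) = -33.465
Substitute f_C = 0.521 − f_D:
f_D·(-67.3 − -56.0) = -33.465 − 0.521×(-56.0) = -4.289
f_D = -4.289 / -11.3 = 0.3796

0.380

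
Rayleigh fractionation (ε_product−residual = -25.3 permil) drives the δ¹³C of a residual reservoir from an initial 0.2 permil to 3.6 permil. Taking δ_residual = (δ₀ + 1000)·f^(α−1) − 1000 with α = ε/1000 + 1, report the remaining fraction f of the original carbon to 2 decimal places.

0.87

α − 1 = ε/1000 = -0.0253
(δ_res + 1000)/(δ₀ + 1000) = (3.6 + 1000)/(0.2 + 1000) = 1003.6/1000.2 = 1.003399
f = 1.003399^(1/-0.0253) = exp(ln(1.003399)/-0.0253) = exp(0.00339/-0.0253)
f = exp(-0.1341) = 0.8745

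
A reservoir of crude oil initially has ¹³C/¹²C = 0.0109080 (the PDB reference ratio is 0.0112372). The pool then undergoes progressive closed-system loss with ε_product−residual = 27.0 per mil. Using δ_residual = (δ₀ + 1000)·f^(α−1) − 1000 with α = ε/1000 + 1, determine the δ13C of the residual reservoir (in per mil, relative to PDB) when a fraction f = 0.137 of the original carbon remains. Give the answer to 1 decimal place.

δ₀ = (0.0109080/0.0112372 − 1)×1000 = (0.970704 − 1)×1000 = -29.296 per mil
α − 1 = ε/1000 = 0.0270
f^(α−1) = 0.137^(0.0270) = 0.947745
δ_res = (-29.296 + 1000) × 0.947745 − 1000 = 919.980 − 1000 = -80.02 per mil

-80.0 per mil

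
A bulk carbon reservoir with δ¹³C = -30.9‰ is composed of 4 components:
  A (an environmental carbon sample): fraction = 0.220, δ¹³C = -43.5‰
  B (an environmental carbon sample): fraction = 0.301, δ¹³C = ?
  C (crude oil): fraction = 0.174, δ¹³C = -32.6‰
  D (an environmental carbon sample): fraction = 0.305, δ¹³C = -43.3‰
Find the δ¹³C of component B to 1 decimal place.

-8.1‰

Isotope mass balance: δ_bulk = Σ fᵢ·δᵢ.
-30.9 = 0.220×(-43.5) + 0.301×δ_B + 0.174×(-32.6) + 0.305×(-43.3)
0.301·δ_B = -30.9 − (-28.449) = -2.451
δ_B = -2.451 / 0.301 = -8.14‰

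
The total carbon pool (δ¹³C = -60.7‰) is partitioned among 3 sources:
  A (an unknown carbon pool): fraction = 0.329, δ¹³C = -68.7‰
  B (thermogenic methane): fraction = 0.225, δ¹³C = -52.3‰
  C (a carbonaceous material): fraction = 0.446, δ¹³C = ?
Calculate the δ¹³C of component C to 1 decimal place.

Isotope mass balance: δ_bulk = Σ fᵢ·δᵢ.
-60.7 = 0.329×(-68.7) + 0.225×(-52.3) + 0.446×δ_C
0.446·δ_C = -60.7 − (-34.370) = -26.330
δ_C = -26.330 / 0.446 = -59.04‰

-59.0‰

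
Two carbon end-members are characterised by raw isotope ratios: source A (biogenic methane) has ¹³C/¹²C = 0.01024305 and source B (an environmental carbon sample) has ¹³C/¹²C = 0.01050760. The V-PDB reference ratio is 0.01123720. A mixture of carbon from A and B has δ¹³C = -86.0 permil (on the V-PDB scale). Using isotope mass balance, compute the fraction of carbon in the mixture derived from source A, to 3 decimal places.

δ_A = (0.01024305/0.01123720 − 1)×1000 = (0.911530 − 1)×1000 = -88.470 permil
δ_B = (0.01050760/0.01123720 − 1)×1000 = (0.935073 − 1)×1000 = -64.927 permil
f_A = (δ_mix − δ_B)/(δ_A − δ_B) = (-86.0 − (-64.927))/(-88.470 − (-64.927))
f_A = -21.073 / -23.542 = 0.8951

0.895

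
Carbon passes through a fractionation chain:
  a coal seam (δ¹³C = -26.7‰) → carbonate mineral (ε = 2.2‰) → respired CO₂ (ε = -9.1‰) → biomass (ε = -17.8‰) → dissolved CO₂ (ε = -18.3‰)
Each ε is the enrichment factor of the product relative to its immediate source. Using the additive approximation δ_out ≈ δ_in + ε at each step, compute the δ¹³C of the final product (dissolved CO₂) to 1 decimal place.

-69.7‰

step 1: δ ≈ -26.7 + (2.2) = -24.5‰
step 2: δ ≈ -24.5 + (-9.1) = -33.6‰
step 3: δ ≈ -33.6 + (-17.8) = -51.4‰
step 4: δ ≈ -51.4 + (-18.3) = -69.7‰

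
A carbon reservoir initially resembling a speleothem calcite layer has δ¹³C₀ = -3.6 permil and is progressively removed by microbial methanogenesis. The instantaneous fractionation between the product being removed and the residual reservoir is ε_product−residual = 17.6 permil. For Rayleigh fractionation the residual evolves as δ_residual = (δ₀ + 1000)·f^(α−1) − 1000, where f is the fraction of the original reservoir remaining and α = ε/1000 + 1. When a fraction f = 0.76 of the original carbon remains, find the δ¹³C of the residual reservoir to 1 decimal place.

Rayleigh residual: δ_res = (δ₀ + 1000)·f^(α−1) − 1000
α = ε/1000 + 1 = 1.01760, so α − 1 = 0.01760
f^(α−1) = 0.76^(0.01760) = 0.995182
δ_res = (-3.6 + 1000) × 0.995182 − 1000 = 991.599 − 1000 = -8.40 permil

-8.4 permil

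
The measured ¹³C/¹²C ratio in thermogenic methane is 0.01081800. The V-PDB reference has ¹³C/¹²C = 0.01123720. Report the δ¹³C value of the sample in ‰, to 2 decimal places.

-37.30‰

δ¹³C = (R_sample / R_standard − 1) × 1000
R_sample / R_standard = 0.01081800 / 0.01123720 = 0.962695
δ¹³C = (0.962695 − 1) × 1000 = -37.305‰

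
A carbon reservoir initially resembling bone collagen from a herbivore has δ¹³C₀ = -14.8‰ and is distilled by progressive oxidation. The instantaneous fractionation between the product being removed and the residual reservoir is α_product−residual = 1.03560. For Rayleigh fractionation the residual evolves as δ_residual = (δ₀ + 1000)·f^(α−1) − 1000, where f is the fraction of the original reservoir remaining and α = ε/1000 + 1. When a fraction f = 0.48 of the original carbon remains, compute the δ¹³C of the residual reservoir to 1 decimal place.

-40.2‰

Rayleigh residual: δ_res = (δ₀ + 1000)·f^(α−1) − 1000
α − 1 = 0.03560
f^(α−1) = 0.48^(0.03560) = 0.974209
δ_res = (-14.8 + 1000) × 0.974209 − 1000 = 959.791 − 1000 = -40.21‰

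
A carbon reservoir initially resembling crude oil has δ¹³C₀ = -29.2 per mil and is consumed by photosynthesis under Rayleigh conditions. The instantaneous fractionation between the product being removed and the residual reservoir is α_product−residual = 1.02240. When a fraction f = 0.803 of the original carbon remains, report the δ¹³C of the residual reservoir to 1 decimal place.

-34.0 per mil

Rayleigh residual: δ_res = (δ₀ + 1000)·f^(α−1) − 1000
α − 1 = 0.02240
f^(α−1) = 0.803^(0.02240) = 0.995097
δ_res = (-29.2 + 1000) × 0.995097 − 1000 = 966.041 − 1000 = -33.96 per mil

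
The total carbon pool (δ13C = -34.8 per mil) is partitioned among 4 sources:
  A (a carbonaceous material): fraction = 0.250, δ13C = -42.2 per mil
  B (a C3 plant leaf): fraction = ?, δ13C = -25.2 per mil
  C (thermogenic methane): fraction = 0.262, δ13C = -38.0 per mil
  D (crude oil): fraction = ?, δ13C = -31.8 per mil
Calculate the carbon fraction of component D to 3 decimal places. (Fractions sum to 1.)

Let f_D and f_B be the unknown fractions; fractions sum to 1 so f_D + f_B = 0.488.
Mass balance: Σ fᵢ·δᵢ = δ_bulk ⇒ f_D·(-31.8) + f_B·(-25.2) = -34.8 − (-20.506) = -14.294
Substitute f_B = 0.488 − f_D:
f_D·(-31.8 − -25.2) = -14.294 − 0.488×(-25.2) = -1.996
f_D = -1.996 / -6.6 = 0.3025

0.302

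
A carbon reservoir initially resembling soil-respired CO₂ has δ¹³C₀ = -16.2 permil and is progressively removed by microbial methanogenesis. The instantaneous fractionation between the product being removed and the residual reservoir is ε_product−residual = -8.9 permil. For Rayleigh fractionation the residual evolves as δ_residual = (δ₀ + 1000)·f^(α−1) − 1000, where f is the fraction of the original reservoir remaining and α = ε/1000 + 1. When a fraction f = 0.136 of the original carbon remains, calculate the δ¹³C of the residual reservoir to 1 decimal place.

1.4 permil

Rayleigh residual: δ_res = (δ₀ + 1000)·f^(α−1) − 1000
α = ε/1000 + 1 = 0.99110, so α − 1 = -0.00890
f^(α−1) = 0.136^(-0.00890) = 1.017915
δ_res = (-16.2 + 1000) × 1.017915 − 1000 = 1001.425 − 1000 = 1.42 permil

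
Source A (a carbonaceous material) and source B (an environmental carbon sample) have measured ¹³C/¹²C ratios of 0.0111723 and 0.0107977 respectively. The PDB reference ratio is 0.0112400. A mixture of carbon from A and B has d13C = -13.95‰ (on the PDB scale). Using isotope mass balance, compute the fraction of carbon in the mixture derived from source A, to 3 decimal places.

0.762

δ_A = (0.0111723/0.0112400 − 1)×1000 = (0.993977 − 1)×1000 = -6.023‰
δ_B = (0.0107977/0.0112400 − 1)×1000 = (0.960649 − 1)×1000 = -39.351‰
f_A = (δ_mix − δ_B)/(δ_A − δ_B) = (-13.95 − (-39.351))/(-6.023 − (-39.351))
f_A = 25.401 / 33.327 = 0.7622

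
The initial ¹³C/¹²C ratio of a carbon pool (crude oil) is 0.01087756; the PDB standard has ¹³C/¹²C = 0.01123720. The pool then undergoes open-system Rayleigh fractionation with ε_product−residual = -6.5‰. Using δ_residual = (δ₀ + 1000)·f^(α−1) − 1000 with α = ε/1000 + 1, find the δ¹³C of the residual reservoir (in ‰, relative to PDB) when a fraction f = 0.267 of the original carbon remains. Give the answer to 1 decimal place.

δ₀ = (0.01087756/0.01123720 − 1)×1000 = (0.967996 − 1)×1000 = -32.004‰
α − 1 = ε/1000 = -0.0065
f^(α−1) = 0.267^(-0.0065) = 1.008620
δ_res = (-32.004 + 1000) × 1.008620 − 1000 = 976.340 − 1000 = -23.66‰

-23.7‰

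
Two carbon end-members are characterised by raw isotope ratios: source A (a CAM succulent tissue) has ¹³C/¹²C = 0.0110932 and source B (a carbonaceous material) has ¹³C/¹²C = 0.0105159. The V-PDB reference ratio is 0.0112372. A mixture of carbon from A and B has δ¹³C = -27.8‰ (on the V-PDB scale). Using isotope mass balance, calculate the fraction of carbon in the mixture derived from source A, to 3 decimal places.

δ_A = (0.0110932/0.0112372 − 1)×1000 = (0.987185 − 1)×1000 = -12.815‰
δ_B = (0.0105159/0.0112372 − 1)×1000 = (0.935811 − 1)×1000 = -64.189‰
f_A = (δ_mix − δ_B)/(δ_A − δ_B) = (-27.8 − (-64.189))/(-12.815 − (-64.189))
f_A = 36.389 / 51.374 = 0.7083

0.708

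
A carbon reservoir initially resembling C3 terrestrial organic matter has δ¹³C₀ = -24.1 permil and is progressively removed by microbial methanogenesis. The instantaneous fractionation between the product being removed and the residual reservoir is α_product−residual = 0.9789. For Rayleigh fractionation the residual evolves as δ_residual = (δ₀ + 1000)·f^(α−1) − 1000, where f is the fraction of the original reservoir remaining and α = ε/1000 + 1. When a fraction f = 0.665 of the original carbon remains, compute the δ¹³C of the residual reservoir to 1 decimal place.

Rayleigh residual: δ_res = (δ₀ + 1000)·f^(α−1) − 1000
α − 1 = -0.02110
f^(α−1) = 0.665^(-0.02110) = 1.008645
δ_res = (-24.1 + 1000) × 1.008645 − 1000 = 984.337 − 1000 = -15.66 permil

-15.7 permil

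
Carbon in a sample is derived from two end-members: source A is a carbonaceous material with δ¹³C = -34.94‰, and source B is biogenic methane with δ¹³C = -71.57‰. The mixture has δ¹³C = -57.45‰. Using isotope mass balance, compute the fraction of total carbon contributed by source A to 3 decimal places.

0.385

δ_mix = f_A·δ_A + (1 − f_A)·δ_B  ⇒  f_A = (δ_mix − δ_B)/(δ_A − δ_B)
f_A = (-57.45 − (-71.57)) / (-34.94 − (-71.57))
f_A = 14.12 / 36.63 = 0.3855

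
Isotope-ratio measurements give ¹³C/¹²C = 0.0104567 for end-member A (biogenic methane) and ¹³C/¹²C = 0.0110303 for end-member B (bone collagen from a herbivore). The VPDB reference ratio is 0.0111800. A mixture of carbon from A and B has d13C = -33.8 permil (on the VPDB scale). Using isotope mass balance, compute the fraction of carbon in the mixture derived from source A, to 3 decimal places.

δ_A = (0.0104567/0.0111800 − 1)×1000 = (0.935304 − 1)×1000 = -64.696 permil
δ_B = (0.0110303/0.0111800 − 1)×1000 = (0.986610 − 1)×1000 = -13.390 permil
f_A = (δ_mix − δ_B)/(δ_A − δ_B) = (-33.8 − (-13.390))/(-64.696 − (-13.390))
f_A = -20.410 / -51.306 = 0.3978

0.398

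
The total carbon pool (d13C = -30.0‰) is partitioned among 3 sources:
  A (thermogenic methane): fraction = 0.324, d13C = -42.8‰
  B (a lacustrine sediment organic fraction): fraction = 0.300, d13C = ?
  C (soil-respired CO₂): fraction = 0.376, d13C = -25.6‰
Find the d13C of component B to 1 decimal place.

Isotope mass balance: δ_bulk = Σ fᵢ·δᵢ.
-30.0 = 0.324×(-42.8) + 0.300×δ_B + 0.376×(-25.6)
0.300·δ_B = -30.0 − (-23.493) = -6.507
δ_B = -6.507 / 0.300 = -21.69‰

-21.7‰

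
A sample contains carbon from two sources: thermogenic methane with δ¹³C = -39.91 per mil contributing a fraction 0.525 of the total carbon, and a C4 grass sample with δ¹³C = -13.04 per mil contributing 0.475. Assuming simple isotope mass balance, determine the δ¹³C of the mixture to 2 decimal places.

-27.15 per mil

δ_mix = f_A·δ_A + f_B·δ_B
δ_mix = 0.525 × (-39.91) + 0.475 × (-13.04)
δ_mix = -20.953 + -6.194 = -27.147 per mil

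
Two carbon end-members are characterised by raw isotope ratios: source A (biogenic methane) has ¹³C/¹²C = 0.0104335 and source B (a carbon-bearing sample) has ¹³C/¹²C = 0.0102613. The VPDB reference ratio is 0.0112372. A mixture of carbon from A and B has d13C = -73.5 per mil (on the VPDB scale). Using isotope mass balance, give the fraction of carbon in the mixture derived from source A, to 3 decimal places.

δ_A = (0.0104335/0.0112372 − 1)×1000 = (0.928479 − 1)×1000 = -71.521 per mil
δ_B = (0.0102613/0.0112372 − 1)×1000 = (0.913155 − 1)×1000 = -86.845 per mil
f_A = (δ_mix − δ_B)/(δ_A − δ_B) = (-73.5 − (-86.845))/(-71.521 − (-86.845))
f_A = 13.345 / 15.324 = 0.8709

0.871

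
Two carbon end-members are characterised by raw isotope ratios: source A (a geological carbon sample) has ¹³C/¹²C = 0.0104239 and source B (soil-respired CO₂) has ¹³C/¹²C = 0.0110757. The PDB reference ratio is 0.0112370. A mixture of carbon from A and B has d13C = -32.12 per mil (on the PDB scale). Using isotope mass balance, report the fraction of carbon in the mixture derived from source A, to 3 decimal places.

δ_A = (0.0104239/0.0112370 − 1)×1000 = (0.927641 − 1)×1000 = -72.359 per mil
δ_B = (0.0110757/0.0112370 − 1)×1000 = (0.985646 − 1)×1000 = -14.354 per mil
f_A = (δ_mix − δ_B)/(δ_A − δ_B) = (-32.12 − (-14.354))/(-72.359 − (-14.354))
f_A = -17.766 / -58.005 = 0.3063

0.306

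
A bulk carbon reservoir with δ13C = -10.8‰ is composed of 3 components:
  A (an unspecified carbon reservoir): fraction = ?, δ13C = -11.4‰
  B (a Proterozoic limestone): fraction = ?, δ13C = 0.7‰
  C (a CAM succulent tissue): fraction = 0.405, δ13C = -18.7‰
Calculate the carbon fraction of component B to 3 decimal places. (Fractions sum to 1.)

0.294

Let f_B and f_A be the unknown fractions; fractions sum to 1 so f_B + f_A = 0.595.
Mass balance: Σ fᵢ·δᵢ = δ_bulk ⇒ f_B·(0.7) + f_A·(-11.4) = -10.8 − (-7.574) = -3.227
Substitute f_A = 0.595 − f_B:
f_B·(0.7 − -11.4) = -3.227 − 0.595×(-11.4) = 3.556
f_B = 3.556 / 12.1 = 0.2939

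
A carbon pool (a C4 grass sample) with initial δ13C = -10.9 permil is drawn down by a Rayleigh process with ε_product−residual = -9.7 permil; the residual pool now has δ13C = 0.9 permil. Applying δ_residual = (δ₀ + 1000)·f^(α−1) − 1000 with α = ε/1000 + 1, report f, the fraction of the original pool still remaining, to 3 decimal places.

0.294

α − 1 = ε/1000 = -0.0097
(δ_res + 1000)/(δ₀ + 1000) = (0.9 + 1000)/(-10.9 + 1000) = 1000.9/989.1 = 1.011930
f = 1.011930^(1/-0.0097) = exp(ln(1.011930)/-0.0097) = exp(0.01186/-0.0097)
f = exp(-1.2226) = 0.2945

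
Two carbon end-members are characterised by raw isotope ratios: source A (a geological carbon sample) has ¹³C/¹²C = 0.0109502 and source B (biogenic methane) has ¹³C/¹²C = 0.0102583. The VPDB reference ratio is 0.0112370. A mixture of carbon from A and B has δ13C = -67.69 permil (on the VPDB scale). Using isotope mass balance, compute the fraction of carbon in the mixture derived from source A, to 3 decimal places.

δ_A = (0.0109502/0.0112370 − 1)×1000 = (0.974477 − 1)×1000 = -25.523 permil
δ_B = (0.0102583/0.0112370 − 1)×1000 = (0.912904 − 1)×1000 = -87.096 permil
f_A = (δ_mix − δ_B)/(δ_A − δ_B) = (-67.69 − (-87.096))/(-25.523 − (-87.096))
f_A = 19.406 / 61.573 = 0.3152

0.315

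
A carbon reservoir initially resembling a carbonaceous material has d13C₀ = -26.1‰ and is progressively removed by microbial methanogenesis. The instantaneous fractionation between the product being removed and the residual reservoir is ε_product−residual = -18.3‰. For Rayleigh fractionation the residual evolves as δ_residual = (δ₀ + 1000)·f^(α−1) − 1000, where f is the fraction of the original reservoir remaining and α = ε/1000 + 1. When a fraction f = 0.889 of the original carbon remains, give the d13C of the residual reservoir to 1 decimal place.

-24.0‰

Rayleigh residual: δ_res = (δ₀ + 1000)·f^(α−1) − 1000
α = ε/1000 + 1 = 0.98170, so α − 1 = -0.01830
f^(α−1) = 0.889^(-0.01830) = 1.002155
δ_res = (-26.1 + 1000) × 1.002155 − 1000 = 975.999 − 1000 = -24.00‰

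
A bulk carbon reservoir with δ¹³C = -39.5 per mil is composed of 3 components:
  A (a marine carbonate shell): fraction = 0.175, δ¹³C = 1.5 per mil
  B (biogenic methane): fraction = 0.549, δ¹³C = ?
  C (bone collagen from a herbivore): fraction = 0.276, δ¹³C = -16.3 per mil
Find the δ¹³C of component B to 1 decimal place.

Isotope mass balance: δ_bulk = Σ fᵢ·δᵢ.
-39.5 = 0.175×(1.5) + 0.549×δ_B + 0.276×(-16.3)
0.549·δ_B = -39.5 − (-4.236) = -35.264
δ_B = -35.264 / 0.549 = -64.23 per mil

-64.2 per mil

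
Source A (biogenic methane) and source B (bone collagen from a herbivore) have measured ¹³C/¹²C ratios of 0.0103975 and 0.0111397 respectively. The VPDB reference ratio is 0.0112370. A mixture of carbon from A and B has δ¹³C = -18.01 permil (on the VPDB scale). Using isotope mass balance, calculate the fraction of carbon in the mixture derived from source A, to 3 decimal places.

δ_A = (0.0103975/0.0112370 − 1)×1000 = (0.925291 − 1)×1000 = -74.709 permil
δ_B = (0.0111397/0.0112370 − 1)×1000 = (0.991341 − 1)×1000 = -8.659 permil
f_A = (δ_mix − δ_B)/(δ_A − δ_B) = (-18.01 − (-8.659))/(-74.709 − (-8.659))
f_A = -9.351 / -66.050 = 0.1416

0.142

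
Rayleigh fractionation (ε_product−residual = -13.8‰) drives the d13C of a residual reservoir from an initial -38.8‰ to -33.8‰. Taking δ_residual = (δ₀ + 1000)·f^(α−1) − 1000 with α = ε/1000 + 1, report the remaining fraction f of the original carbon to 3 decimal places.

α − 1 = ε/1000 = -0.0138
(δ_res + 1000)/(δ₀ + 1000) = (-33.8 + 1000)/(-38.8 + 1000) = 966.2/961.2 = 1.005202
f = 1.005202^(1/-0.0138) = exp(ln(1.005202)/-0.0138) = exp(0.00519/-0.0138)
f = exp(-0.3760) = 0.6866

0.687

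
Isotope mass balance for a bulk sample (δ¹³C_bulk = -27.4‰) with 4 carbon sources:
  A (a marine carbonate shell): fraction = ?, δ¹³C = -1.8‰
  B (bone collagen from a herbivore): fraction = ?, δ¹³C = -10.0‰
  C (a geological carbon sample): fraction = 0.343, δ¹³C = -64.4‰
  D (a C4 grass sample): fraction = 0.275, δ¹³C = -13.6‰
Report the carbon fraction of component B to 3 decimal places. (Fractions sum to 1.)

0.108

Let f_B and f_A be the unknown fractions; fractions sum to 1 so f_B + f_A = 0.382.
Mass balance: Σ fᵢ·δᵢ = δ_bulk ⇒ f_B·(-10.0) + f_A·(-1.8) = -27.4 − (-25.829) = -1.571
Substitute f_A = 0.382 − f_B:
f_B·(-10.0 − -1.8) = -1.571 − 0.382×(-1.8) = -0.883
f_B = -0.883 / -8.2 = 0.1077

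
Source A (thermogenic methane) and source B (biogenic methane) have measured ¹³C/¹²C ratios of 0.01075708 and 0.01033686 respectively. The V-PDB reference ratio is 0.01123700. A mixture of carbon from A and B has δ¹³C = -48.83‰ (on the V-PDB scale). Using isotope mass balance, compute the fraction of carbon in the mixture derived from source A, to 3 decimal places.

0.836

δ_A = (0.01075708/0.01123700 − 1)×1000 = (0.957291 − 1)×1000 = -42.709‰
δ_B = (0.01033686/0.01123700 − 1)×1000 = (0.919895 − 1)×1000 = -80.105‰
f_A = (δ_mix − δ_B)/(δ_A − δ_B) = (-48.83 − (-80.105))/(-42.709 − (-80.105))
f_A = 31.275 / 37.396 = 0.8363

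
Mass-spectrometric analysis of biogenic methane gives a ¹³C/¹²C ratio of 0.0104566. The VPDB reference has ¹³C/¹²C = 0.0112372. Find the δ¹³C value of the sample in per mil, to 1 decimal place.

δ¹³C = (R_sample / R_standard − 1) × 1000
R_sample / R_standard = 0.0104566 / 0.0112372 = 0.930534
δ¹³C = (0.930534 − 1) × 1000 = -69.47 per mil

-69.5 per mil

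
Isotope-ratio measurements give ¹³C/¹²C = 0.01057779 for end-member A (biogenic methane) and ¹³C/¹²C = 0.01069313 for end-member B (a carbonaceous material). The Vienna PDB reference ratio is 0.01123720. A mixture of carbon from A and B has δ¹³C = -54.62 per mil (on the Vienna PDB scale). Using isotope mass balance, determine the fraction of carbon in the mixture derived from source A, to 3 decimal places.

δ_A = (0.01057779/0.01123720 − 1)×1000 = (0.941319 − 1)×1000 = -58.681 per mil
δ_B = (0.01069313/0.01123720 − 1)×1000 = (0.951583 − 1)×1000 = -48.417 per mil
f_A = (δ_mix − δ_B)/(δ_A − δ_B) = (-54.62 − (-48.417))/(-58.681 − (-48.417))
f_A = -6.203 / -10.264 = 0.6044

0.604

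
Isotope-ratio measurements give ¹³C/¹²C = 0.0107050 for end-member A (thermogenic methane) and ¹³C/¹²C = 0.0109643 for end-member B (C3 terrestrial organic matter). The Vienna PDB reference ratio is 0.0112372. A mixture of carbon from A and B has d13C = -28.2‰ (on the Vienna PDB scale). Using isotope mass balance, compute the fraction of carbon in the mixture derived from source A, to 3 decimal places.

0.170

δ_A = (0.0107050/0.0112372 − 1)×1000 = (0.952639 − 1)×1000 = -47.361‰
δ_B = (0.0109643/0.0112372 − 1)×1000 = (0.975715 − 1)×1000 = -24.285‰
f_A = (δ_mix − δ_B)/(δ_A − δ_B) = (-28.2 − (-24.285))/(-47.361 − (-24.285))
f_A = -3.915 / -23.075 = 0.1696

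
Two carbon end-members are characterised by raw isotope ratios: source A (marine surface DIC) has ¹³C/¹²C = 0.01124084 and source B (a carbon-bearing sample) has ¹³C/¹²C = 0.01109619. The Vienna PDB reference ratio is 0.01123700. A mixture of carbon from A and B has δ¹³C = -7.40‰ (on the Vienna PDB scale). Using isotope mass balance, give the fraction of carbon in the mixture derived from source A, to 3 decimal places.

δ_A = (0.01124084/0.01123700 − 1)×1000 = (1.000342 − 1)×1000 = 0.342‰
δ_B = (0.01109619/0.01123700 − 1)×1000 = (0.987469 − 1)×1000 = -12.531‰
f_A = (δ_mix − δ_B)/(δ_A − δ_B) = (-7.40 − (-12.531))/(0.342 − (-12.531))
f_A = 5.131 / 12.873 = 0.3986

0.399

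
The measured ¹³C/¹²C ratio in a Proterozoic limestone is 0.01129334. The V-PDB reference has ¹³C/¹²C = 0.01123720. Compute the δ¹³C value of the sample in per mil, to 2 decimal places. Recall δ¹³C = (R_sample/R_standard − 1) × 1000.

5.00 per mil

δ¹³C = (R_sample / R_standard − 1) × 1000
R_sample / R_standard = 0.01129334 / 0.01123720 = 1.004996
δ¹³C = (1.004996 − 1) × 1000 = 4.996 per mil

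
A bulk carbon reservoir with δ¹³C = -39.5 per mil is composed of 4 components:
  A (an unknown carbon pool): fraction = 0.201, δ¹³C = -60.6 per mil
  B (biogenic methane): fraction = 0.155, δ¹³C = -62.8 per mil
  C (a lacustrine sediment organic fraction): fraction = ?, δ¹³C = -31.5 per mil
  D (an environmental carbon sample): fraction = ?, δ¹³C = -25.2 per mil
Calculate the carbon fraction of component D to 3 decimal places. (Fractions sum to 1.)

Let f_D and f_C be the unknown fractions; fractions sum to 1 so f_D + f_C = 0.644.
Mass balance: Σ fᵢ·δᵢ = δ_bulk ⇒ f_D·(-25.2) + f_C·(-31.5) = -39.5 − (-21.915) = -17.585
Substitute f_C = 0.644 − f_D:
f_D·(-25.2 − -31.5) = -17.585 − 0.644×(-31.5) = 2.701
f_D = 2.701 / 6.3 = 0.4287

0.429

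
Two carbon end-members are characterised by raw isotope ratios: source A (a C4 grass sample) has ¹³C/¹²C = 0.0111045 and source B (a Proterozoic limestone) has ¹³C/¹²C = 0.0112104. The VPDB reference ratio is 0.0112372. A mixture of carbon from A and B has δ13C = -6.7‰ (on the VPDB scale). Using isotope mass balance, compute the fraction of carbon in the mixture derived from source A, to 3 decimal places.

δ_A = (0.0111045/0.0112372 − 1)×1000 = (0.988191 − 1)×1000 = -11.809‰
δ_B = (0.0112104/0.0112372 − 1)×1000 = (0.997615 − 1)×1000 = -2.385‰
f_A = (δ_mix − δ_B)/(δ_A − δ_B) = (-6.7 − (-2.385))/(-11.809 − (-2.385))
f_A = -4.315 / -9.424 = 0.4579

0.458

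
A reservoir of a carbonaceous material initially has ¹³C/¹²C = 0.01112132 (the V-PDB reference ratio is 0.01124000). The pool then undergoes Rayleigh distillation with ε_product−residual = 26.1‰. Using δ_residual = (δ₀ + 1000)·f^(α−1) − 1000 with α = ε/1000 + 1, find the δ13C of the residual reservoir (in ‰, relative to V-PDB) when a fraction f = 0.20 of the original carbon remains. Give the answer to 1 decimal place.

δ₀ = (0.01112132/0.01124000 − 1)×1000 = (0.989441 − 1)×1000 = -10.559‰
α − 1 = ε/1000 = 0.0261
f^(α−1) = 0.20^(0.0261) = 0.958864
δ_res = (-10.559 + 1000) × 0.958864 − 1000 = 948.739 − 1000 = -51.26‰

-51.3‰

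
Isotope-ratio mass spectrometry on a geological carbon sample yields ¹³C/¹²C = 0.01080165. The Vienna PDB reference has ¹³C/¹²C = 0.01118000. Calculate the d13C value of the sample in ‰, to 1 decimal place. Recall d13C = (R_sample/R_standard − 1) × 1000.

-33.8‰

d13C = (R_sample / R_standard − 1) × 1000
R_sample / R_standard = 0.01080165 / 0.01118000 = 0.966158
d13C = (0.966158 − 1) × 1000 = -33.84‰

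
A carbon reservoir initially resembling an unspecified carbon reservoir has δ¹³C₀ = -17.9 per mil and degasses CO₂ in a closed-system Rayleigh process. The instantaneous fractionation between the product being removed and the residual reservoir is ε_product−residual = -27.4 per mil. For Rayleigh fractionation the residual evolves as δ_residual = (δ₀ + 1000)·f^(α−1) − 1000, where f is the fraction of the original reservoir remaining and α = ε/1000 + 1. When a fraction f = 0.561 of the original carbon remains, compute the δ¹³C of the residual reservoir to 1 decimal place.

-2.2 per mil

Rayleigh residual: δ_res = (δ₀ + 1000)·f^(α−1) − 1000
α = ε/1000 + 1 = 0.97260, so α − 1 = -0.02740
f^(α−1) = 0.561^(-0.02740) = 1.015964
δ_res = (-17.9 + 1000) × 1.015964 − 1000 = 997.778 − 1000 = -2.22 per mil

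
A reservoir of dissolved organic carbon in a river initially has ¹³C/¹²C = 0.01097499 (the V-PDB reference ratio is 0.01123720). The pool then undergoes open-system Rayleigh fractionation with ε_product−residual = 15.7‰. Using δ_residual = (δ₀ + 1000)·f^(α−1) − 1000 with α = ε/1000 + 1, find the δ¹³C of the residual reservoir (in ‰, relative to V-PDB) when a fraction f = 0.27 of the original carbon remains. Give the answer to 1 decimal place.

δ₀ = (0.01097499/0.01123720 − 1)×1000 = (0.976666 − 1)×1000 = -23.334‰
α − 1 = ε/1000 = 0.0157
f^(α−1) = 0.27^(0.0157) = 0.979653
δ_res = (-23.334 + 1000) × 0.979653 − 1000 = 956.794 − 1000 = -43.21‰

-43.2‰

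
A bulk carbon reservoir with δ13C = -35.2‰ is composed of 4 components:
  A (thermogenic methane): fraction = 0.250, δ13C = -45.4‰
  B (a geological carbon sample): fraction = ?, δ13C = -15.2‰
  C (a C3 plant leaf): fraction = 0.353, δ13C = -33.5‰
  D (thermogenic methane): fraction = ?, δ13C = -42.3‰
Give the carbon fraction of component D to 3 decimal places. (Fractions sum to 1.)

Let f_D and f_B be the unknown fractions; fractions sum to 1 so f_D + f_B = 0.397.
Mass balance: Σ fᵢ·δᵢ = δ_bulk ⇒ f_D·(-42.3) + f_B·(-15.2) = -35.2 − (-23.175) = -12.025
Substitute f_B = 0.397 − f_D:
f_D·(-42.3 − -15.2) = -12.025 − 0.397×(-15.2) = -5.990
f_D = -5.990 / -27.1 = 0.2210

0.221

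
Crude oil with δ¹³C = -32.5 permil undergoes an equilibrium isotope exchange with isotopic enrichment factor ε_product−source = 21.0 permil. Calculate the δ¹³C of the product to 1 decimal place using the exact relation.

To first order, δ_product ≈ δ_source + ε = -11.5 permil.
Exactly, δ_product = (δ_source + 1000)·(ε/1000 + 1) − 1000.
δ_product = (-32.5 + 1000) × (21.0/1000 + 1) − 1000
δ_product = -12.18 permil

-12.2 permil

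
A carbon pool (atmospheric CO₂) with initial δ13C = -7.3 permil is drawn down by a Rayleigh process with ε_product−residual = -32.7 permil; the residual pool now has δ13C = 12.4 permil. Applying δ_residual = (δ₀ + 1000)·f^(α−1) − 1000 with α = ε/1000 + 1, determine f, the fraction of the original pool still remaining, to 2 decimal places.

0.55

α − 1 = ε/1000 = -0.0327
(δ_res + 1000)/(δ₀ + 1000) = (12.4 + 1000)/(-7.3 + 1000) = 1012.4/992.7 = 1.019845
f = 1.019845^(1/-0.0327) = exp(ln(1.019845)/-0.0327) = exp(0.01965/-0.0327)
f = exp(-0.6009) = 0.5483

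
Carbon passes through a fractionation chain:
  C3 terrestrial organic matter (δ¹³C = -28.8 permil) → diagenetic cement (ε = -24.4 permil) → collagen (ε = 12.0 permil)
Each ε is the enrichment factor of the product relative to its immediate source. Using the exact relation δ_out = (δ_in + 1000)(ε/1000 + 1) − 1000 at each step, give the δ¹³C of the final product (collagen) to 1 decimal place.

step 1: δ = (-28.80 + 1000)·(-24.4/1000 + 1) − 1000 = -52.50 permil
step 2: δ = (-52.50 + 1000)·(12.0/1000 + 1) − 1000 = -41.13 permil

-41.1 permil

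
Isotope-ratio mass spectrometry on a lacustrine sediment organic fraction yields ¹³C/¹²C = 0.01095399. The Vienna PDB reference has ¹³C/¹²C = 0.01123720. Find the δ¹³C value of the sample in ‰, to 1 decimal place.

δ¹³C = (R_sample / R_standard − 1) × 1000
R_sample / R_standard = 0.01095399 / 0.01123720 = 0.974797
δ¹³C = (0.974797 − 1) × 1000 = -25.20‰

-25.2‰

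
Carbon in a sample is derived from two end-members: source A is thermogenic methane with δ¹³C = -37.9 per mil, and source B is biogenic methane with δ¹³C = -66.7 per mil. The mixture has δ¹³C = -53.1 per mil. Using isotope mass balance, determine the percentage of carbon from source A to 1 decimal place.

δ_mix = f_A·δ_A + (1 − f_A)·δ_B  ⇒  f_A = (δ_mix − δ_B)/(δ_A − δ_B)
f_A = (-53.1 − (-66.7)) / (-37.9 − (-66.7))
f_A = 13.6 / 28.8 = 0.4722

47.2%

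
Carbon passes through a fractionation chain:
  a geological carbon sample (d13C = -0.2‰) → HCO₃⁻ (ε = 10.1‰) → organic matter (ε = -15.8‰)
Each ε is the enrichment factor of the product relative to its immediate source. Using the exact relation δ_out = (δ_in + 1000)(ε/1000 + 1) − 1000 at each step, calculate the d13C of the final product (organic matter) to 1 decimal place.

-6.1‰

step 1: δ = (-0.20 + 1000)·(10.1/1000 + 1) − 1000 = 9.90‰
step 2: δ = (9.90 + 1000)·(-15.8/1000 + 1) − 1000 = -6.06‰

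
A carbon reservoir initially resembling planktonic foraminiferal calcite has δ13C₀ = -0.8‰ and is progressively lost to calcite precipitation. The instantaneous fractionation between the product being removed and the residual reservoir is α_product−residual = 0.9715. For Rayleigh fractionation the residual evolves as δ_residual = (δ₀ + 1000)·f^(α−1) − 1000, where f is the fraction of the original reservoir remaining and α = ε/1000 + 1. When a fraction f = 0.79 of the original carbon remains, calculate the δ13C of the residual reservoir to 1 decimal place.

Rayleigh residual: δ_res = (δ₀ + 1000)·f^(α−1) − 1000
α − 1 = -0.02850
f^(α−1) = 0.79^(-0.02850) = 1.006741
δ_res = (-0.8 + 1000) × 1.006741 − 1000 = 1005.935 − 1000 = 5.94‰

5.9‰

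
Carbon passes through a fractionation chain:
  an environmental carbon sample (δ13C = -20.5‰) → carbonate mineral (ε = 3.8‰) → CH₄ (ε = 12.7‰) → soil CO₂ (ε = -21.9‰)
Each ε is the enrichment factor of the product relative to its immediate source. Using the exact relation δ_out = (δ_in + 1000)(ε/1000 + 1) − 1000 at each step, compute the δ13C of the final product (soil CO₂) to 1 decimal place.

step 1: δ = (-20.50 + 1000)·(3.8/1000 + 1) − 1000 = -16.78‰
step 2: δ = (-16.78 + 1000)·(12.7/1000 + 1) − 1000 = -4.29‰
step 3: δ = (-4.29 + 1000)·(-21.9/1000 + 1) − 1000 = -26.10‰

-26.1‰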